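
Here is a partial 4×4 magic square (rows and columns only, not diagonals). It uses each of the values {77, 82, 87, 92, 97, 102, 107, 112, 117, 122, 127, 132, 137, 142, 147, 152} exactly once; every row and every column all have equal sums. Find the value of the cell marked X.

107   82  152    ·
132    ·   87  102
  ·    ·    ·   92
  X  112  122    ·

The 16 entries sum to 1832, so each line sums to 1832/4 = 458.
Using row 1: 107 + 82 + 152 + ? → (1,4) = 458 − 341 = 117.
Row 2 must total 458; the given cells sum to 321, so (2,2) = 137.
The remaining cell in column 2 is (3,2) = 458 − 331 = 127.
Column 3 must total 458; the given cells sum to 361, so (3,3) = 97.
Column 4 needs 458; the known cells sum to 311, so (4,4) = 147.
The remaining cell in row 3 is (3,1) = 458 − 316 = 142.
The remaining cell in row 4 is (4,1) = 458 − 381 = 77.

77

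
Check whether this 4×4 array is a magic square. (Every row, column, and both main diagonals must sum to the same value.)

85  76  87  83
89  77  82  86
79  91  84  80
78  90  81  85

Row 1: 85 + 76 + 87 + 83 = 331.
Row 2: 89 + 77 + 82 + 86 = 334.
Row 3: 79 + 91 + 84 + 80 = 334.
Row 4: 78 + 90 + 81 + 85 = 334.
Column 1: 85 + 89 + 79 + 78 = 331.
Column 2: 76 + 77 + 91 + 90 = 334.
Column 3: 87 + 82 + 84 + 81 = 334.
Column 4: 83 + 86 + 80 + 85 = 334.
Main diagonal: 85 + 77 + 84 + 85 = 331.
Anti-diagonal: 83 + 82 + 91 + 78 = 334.

No — main diagonal sums to 331 but row 2 sums to 334.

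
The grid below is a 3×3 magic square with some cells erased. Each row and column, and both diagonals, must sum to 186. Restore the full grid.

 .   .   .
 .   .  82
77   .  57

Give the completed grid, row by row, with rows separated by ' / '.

Using row 3: 77 + 57 + ? → (3,2) = 186 − 134 = 52.
Using column 3: 82 + 57 + ? → (1,3) = 186 − 139 = 47.
Anti-diagonal must total 186; the given cells sum to 124, so (2,2) = 62.
From row 2, 186 − (62 + 82) gives (2,1) = 42.
From column 1, 186 − (42 + 77) gives (1,1) = 67.
Column 2: 62 + 52 + ? = 186, so (1,2) = 72.

67 72 47 / 42 62 82 / 77 52 57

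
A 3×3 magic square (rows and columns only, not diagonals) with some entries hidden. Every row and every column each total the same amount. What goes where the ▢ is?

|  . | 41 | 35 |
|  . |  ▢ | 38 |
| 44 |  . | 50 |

Column 3 is complete and sums to 123; that is the magic constant.
Row 1 must total 123; the given cells sum to 76, so (1,1) = 47.
The remaining cell in row 3 is (3,2) = 123 − 94 = 29.
The remaining cell in column 1 is (2,1) = 123 − 91 = 32.
Column 2 needs 123; the known cells sum to 70, so (2,2) = 53.

53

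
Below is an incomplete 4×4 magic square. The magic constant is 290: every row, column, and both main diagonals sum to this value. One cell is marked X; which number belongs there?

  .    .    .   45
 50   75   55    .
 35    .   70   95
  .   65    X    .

85

Using row 2: 50 + 75 + 55 + ? → (2,4) = 290 − 180 = 110.
Row 3: 35 + 70 + 95 + ? = 290, so (3,2) = 90.
Column 2 needs 290; the known cells sum to 230, so (1,2) = 60.
From column 4, 290 − (45 + 110 + 95) gives (4,4) = 40.
Main diagonal: 75 + 70 + 40 + ? = 290, so (1,1) = 105.
From anti-diagonal, 290 − (45 + 55 + 90) gives (4,1) = 100.
Row 1 must total 290; the given cells sum to 210, so (1,3) = 80.
The remaining cell in row 4 is (4,3) = 290 − 205 = 85.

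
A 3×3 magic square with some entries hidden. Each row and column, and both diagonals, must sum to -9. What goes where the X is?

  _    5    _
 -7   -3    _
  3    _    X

-1

Using row 2: -7 + (-3) + ? → (2,3) = -9 − (-10) = 1.
Column 1: -7 + 3 + ? = -9, so (1,1) = -5.
Column 2: 5 + (-3) + ? = -9, so (3,2) = -11.
From main diagonal, -9 − (-5 + (-3)) gives (3,3) = -1.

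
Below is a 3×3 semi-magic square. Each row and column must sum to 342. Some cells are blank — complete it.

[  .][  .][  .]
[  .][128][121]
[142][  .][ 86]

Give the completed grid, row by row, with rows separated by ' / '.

Row 2: 128 + 121 + ? = 342, so (2,1) = 93.
Row 3: 142 + 86 + ? = 342, so (3,2) = 114.
Using column 1: 93 + 142 + ? → (1,1) = 342 − 235 = 107.
Column 2: 128 + 114 + ? = 342, so (1,2) = 100.
The remaining cell in column 3 is (1,3) = 342 − 207 = 135.

107 100 135 / 93 128 121 / 142 114 86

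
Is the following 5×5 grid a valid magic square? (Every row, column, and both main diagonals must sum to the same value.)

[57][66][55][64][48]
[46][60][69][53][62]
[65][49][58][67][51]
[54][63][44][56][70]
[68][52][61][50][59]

Row 1: 57 + 66 + 55 + 64 + 48 = 290.
Row 2: 46 + 60 + 69 + 53 + 62 = 290.
Row 3: 65 + 49 + 58 + 67 + 51 = 290.
Row 4: 54 + 63 + 44 + 56 + 70 = 287.
Row 5: 68 + 52 + 61 + 50 + 59 = 290.
Column 1: 57 + 46 + 65 + 54 + 68 = 290.
Column 2: 66 + 60 + 49 + 63 + 52 = 290.
Column 3: 55 + 69 + 58 + 44 + 61 = 287.
Column 4: 64 + 53 + 67 + 56 + 50 = 290.
Column 5: 48 + 62 + 51 + 70 + 59 = 290.
Main diagonal: 57 + 60 + 58 + 56 + 59 = 290.
Anti-diagonal: 48 + 53 + 58 + 63 + 68 = 290.

No — row 4 sums to 287 but anti-diagonal sums to 290.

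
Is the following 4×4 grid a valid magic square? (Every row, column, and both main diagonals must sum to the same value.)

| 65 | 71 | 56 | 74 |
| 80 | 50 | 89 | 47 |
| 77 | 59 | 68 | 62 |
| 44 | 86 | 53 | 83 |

Row 1: 65 + 71 + 56 + 74 = 266.
Row 2: 80 + 50 + 89 + 47 = 266.
Row 3: 77 + 59 + 68 + 62 = 266.
Row 4: 44 + 86 + 53 + 83 = 266.
Column 1: 65 + 80 + 77 + 44 = 266.
Column 2: 71 + 50 + 59 + 86 = 266.
Column 3: 56 + 89 + 68 + 53 = 266.
Column 4: 74 + 47 + 62 + 83 = 266.
Main diagonal: 65 + 50 + 68 + 83 = 266.
Anti-diagonal: 74 + 89 + 59 + 44 = 266.
All lines sum to 266.

Yes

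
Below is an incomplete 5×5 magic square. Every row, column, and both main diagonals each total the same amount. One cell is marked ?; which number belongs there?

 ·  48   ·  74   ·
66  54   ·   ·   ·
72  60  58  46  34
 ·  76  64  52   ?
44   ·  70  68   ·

40

Row 3 is complete and sums to 270; that is the magic constant.
The remaining cell in column 2 is (5,2) = 270 − 238 = 32.
From column 4, 270 − (74 + 46 + 52 + 68) gives (2,4) = 30.
The remaining cell in anti-diagonal is (1,5) = 270 − 208 = 62.
Row 5 must total 270; the given cells sum to 214, so (5,5) = 56.
Main diagonal: 54 + 58 + 52 + 56 + ? = 270, so (1,1) = 50.
Row 1 must total 270; the given cells sum to 234, so (1,3) = 36.
From column 1, 270 − (50 + 66 + 72 + 44) gives (4,1) = 38.
Using column 3: 36 + 58 + 64 + 70 + ? → (2,3) = 270 − 228 = 42.
Using row 2: 66 + 54 + 42 + 30 + ? → (2,5) = 270 − 192 = 78.
Row 4 needs 270; the known cells sum to 230, so (4,5) = 40.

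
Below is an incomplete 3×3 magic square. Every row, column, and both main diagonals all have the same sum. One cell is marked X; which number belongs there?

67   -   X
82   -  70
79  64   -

73

Column 1 is complete and sums to 228; that is the magic constant.
From row 2, 228 − (82 + 70) gives (2,2) = 76.
Row 3 needs 228; the known cells sum to 143, so (3,3) = 85.
From column 2, 228 − (76 + 64) gives (1,2) = 88.
The remaining cell in column 3 is (1,3) = 228 − 155 = 73.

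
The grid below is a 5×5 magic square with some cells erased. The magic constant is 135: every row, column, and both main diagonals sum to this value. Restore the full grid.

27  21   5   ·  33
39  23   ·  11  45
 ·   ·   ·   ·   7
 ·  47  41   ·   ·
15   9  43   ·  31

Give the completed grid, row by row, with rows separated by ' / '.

27 21 5 49 33 / 39 23 17 11 45 / 51 35 29 13 7 / 3 47 41 25 19 / 15 9 43 37 31

The remaining cell in row 1 is (1,4) = 135 − 86 = 49.
Row 2: 39 + 23 + 11 + 45 + ? = 135, so (2,3) = 17.
Row 5: 15 + 9 + 43 + 31 + ? = 135, so (5,4) = 37.
From column 2, 135 − (21 + 23 + 47 + 9) gives (3,2) = 35.
Column 3 needs 135; the known cells sum to 106, so (3,3) = 29.
The remaining cell in column 5 is (4,5) = 135 − 116 = 19.
Main diagonal needs 135; the known cells sum to 110, so (4,4) = 25.
Row 4 needs 135; the known cells sum to 132, so (4,1) = 3.
Column 1: 27 + 39 + 3 + 15 + ? = 135, so (3,1) = 51.
Using column 4: 49 + 11 + 25 + 37 + ? → (3,4) = 135 − 122 = 13.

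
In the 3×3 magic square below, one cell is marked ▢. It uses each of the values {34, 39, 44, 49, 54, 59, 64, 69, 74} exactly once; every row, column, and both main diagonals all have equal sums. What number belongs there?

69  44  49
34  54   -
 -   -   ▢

The 9 entries sum to 486, so each line sums to 486/3 = 162.
Row 2 must total 162; the given cells sum to 88, so (2,3) = 74.
Column 1 must total 162; the given cells sum to 103, so (3,1) = 59.
Column 2 must total 162; the given cells sum to 98, so (3,2) = 64.
The remaining cell in column 3 is (3,3) = 162 − 123 = 39.

39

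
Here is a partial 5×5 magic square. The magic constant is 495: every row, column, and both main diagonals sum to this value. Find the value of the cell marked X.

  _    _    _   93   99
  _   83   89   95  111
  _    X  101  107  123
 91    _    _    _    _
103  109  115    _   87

From row 2, 495 − (83 + 89 + 95 + 111) gives (2,1) = 117.
The remaining cell in row 5 is (5,4) = 495 − 414 = 81.
Column 4 needs 495; the known cells sum to 376, so (4,4) = 119.
Column 5 needs 495; the known cells sum to 420, so (4,5) = 75.
From main diagonal, 495 − (83 + 101 + 119 + 87) gives (1,1) = 105.
From anti-diagonal, 495 − (99 + 95 + 101 + 103) gives (4,2) = 97.
Row 4 must total 495; the given cells sum to 382, so (4,3) = 113.
Column 1 must total 495; the given cells sum to 416, so (3,1) = 79.
Column 3 needs 495; the known cells sum to 418, so (1,3) = 77.
The remaining cell in row 1 is (1,2) = 495 − 374 = 121.
The remaining cell in row 3 is (3,2) = 495 − 410 = 85.

85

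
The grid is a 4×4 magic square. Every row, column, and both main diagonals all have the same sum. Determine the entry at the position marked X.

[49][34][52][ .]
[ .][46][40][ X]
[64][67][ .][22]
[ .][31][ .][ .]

Column 2 is complete and sums to 178; that is the magic constant.
The remaining cell in row 1 is (1,4) = 178 − 135 = 43.
Row 3: 64 + 67 + 22 + ? = 178, so (3,3) = 25.
Column 3 needs 178; the known cells sum to 117, so (4,3) = 61.
The remaining cell in main diagonal is (4,4) = 178 − 120 = 58.
From anti-diagonal, 178 − (43 + 40 + 67) gives (4,1) = 28.
Column 1 must total 178; the given cells sum to 141, so (2,1) = 37.
Using column 4: 43 + 22 + 58 + ? → (2,4) = 178 − 123 = 55.

55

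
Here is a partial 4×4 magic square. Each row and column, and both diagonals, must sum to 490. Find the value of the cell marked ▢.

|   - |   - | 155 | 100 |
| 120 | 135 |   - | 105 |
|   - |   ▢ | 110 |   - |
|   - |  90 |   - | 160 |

115

Row 2 must total 490; the given cells sum to 360, so (2,3) = 130.
Column 3: 155 + 130 + 110 + ? = 490, so (4,3) = 95.
Using column 4: 100 + 105 + 160 + ? → (3,4) = 490 − 365 = 125.
Main diagonal must total 490; the given cells sum to 405, so (1,1) = 85.
Using row 1: 85 + 155 + 100 + ? → (1,2) = 490 − 340 = 150.
Using row 4: 90 + 95 + 160 + ? → (4,1) = 490 − 345 = 145.
Column 1 needs 490; the known cells sum to 350, so (3,1) = 140.
The remaining cell in column 2 is (3,2) = 490 − 375 = 115.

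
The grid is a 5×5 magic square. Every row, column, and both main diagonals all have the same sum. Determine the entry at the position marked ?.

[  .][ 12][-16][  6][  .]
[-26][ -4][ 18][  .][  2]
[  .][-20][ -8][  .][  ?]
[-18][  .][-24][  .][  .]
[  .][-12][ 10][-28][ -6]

-14

Column 3 is complete and sums to -20; that is the magic constant.
From row 2, -20 − (-26 + (-4) + 18 + 2) gives (2,4) = -10.
From row 5, -20 − (-12 + 10 + (-28) + (-6)) gives (5,1) = 16.
Using column 2: 12 + (-4) + (-20) + (-12) + ? → (4,2) = -20 − (-24) = 4.
Anti-diagonal needs -20; the known cells sum to 2, so (1,5) = -22.
The remaining cell in row 1 is (1,1) = -20 − (-20) = 0.
Using column 1: 0 + (-26) + (-18) + 16 + ? → (3,1) = -20 − (-28) = 8.
The remaining cell in main diagonal is (4,4) = -20 − (-18) = -2.
Row 4 needs -20; the known cells sum to -40, so (4,5) = 20.
The remaining cell in column 4 is (3,4) = -20 − (-34) = 14.
Column 5 needs -20; the known cells sum to -6, so (3,5) = -14.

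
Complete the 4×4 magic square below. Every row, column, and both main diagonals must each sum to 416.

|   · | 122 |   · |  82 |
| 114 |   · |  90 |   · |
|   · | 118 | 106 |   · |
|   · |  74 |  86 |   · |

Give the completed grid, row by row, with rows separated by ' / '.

The remaining cell in column 2 is (2,2) = 416 − 314 = 102.
The remaining cell in column 3 is (1,3) = 416 − 282 = 134.
Anti-diagonal needs 416; the known cells sum to 290, so (4,1) = 126.
Row 1: 122 + 134 + 82 + ? = 416, so (1,1) = 78.
Row 2: 114 + 102 + 90 + ? = 416, so (2,4) = 110.
The remaining cell in row 4 is (4,4) = 416 − 286 = 130.
Using column 1: 78 + 114 + 126 + ? → (3,1) = 416 − 318 = 98.
Column 4 must total 416; the given cells sum to 322, so (3,4) = 94.

78 122 134 82 / 114 102 90 110 / 98 118 106 94 / 126 74 86 130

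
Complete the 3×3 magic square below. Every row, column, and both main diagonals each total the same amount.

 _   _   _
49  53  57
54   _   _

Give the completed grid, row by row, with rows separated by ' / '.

56 51 52 / 49 53 57 / 54 55 50

Row 2 is already complete: 49 + 53 + 57 = 159, so that is the magic constant.
Column 1: 49 + 54 + ? = 159, so (1,1) = 56.
From main diagonal, 159 − (56 + 53) gives (3,3) = 50.
Anti-diagonal needs 159; the known cells sum to 107, so (1,3) = 52.
Row 1 must total 159; the given cells sum to 108, so (1,2) = 51.
Row 3 must total 159; the given cells sum to 104, so (3,2) = 55.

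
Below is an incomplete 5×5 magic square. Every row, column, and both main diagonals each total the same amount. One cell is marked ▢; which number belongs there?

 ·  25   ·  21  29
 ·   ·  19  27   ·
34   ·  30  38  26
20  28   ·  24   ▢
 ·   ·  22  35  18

Column 4 is complete and sums to 145; that is the magic constant.
Row 3: 34 + 30 + 38 + 26 + ? = 145, so (3,2) = 17.
Anti-diagonal: 29 + 27 + 30 + 28 + ? = 145, so (5,1) = 31.
Using row 5: 31 + 22 + 35 + 18 + ? → (5,2) = 145 − 106 = 39.
From column 2, 145 − (25 + 17 + 28 + 39) gives (2,2) = 36.
Using main diagonal: 36 + 30 + 24 + 18 + ? → (1,1) = 145 − 108 = 37.
Row 1 needs 145; the known cells sum to 112, so (1,3) = 33.
Column 1: 37 + 34 + 20 + 31 + ? = 145, so (2,1) = 23.
Column 3 must total 145; the given cells sum to 104, so (4,3) = 41.
The remaining cell in row 2 is (2,5) = 145 − 105 = 40.
Row 4: 20 + 28 + 41 + 24 + ? = 145, so (4,5) = 32.

32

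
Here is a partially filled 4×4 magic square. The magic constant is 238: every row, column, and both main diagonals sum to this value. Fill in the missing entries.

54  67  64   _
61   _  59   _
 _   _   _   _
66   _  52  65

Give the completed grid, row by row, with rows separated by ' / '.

54 67 64 53 / 61 56 59 62 / 57 60 63 58 / 66 55 52 65

From row 1, 238 − (54 + 67 + 64) gives (1,4) = 53.
Row 4 needs 238; the known cells sum to 183, so (4,2) = 55.
Column 1 needs 238; the known cells sum to 181, so (3,1) = 57.
The remaining cell in column 3 is (3,3) = 238 − 175 = 63.
The remaining cell in main diagonal is (2,2) = 238 − 182 = 56.
From anti-diagonal, 238 − (53 + 59 + 66) gives (3,2) = 60.
Row 2: 61 + 56 + 59 + ? = 238, so (2,4) = 62.
From row 3, 238 − (57 + 60 + 63) gives (3,4) = 58.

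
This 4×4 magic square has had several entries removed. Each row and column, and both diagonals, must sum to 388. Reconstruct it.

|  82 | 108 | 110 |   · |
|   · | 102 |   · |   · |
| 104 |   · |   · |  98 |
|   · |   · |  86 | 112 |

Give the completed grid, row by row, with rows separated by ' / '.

Using row 1: 82 + 108 + 110 + ? → (1,4) = 388 − 300 = 88.
From column 4, 388 − (88 + 98 + 112) gives (2,4) = 90.
The remaining cell in main diagonal is (3,3) = 388 − 296 = 92.
Using row 3: 104 + 92 + 98 + ? → (3,2) = 388 − 294 = 94.
Column 2 needs 388; the known cells sum to 304, so (4,2) = 84.
Column 3 needs 388; the known cells sum to 288, so (2,3) = 100.
Anti-diagonal needs 388; the known cells sum to 282, so (4,1) = 106.
From row 2, 388 − (102 + 100 + 90) gives (2,1) = 96.

82 108 110 88 / 96 102 100 90 / 104 94 92 98 / 106 84 86 112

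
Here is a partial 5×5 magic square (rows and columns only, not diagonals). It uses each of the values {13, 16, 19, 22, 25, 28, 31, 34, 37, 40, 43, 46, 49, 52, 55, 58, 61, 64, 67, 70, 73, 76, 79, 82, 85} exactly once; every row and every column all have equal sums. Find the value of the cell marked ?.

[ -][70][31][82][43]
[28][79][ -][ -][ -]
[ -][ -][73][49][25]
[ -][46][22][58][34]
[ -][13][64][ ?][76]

The 25 entries sum to 1225, so each line sums to 1225/5 = 245.
Row 1: 70 + 31 + 82 + 43 + ? = 245, so (1,1) = 19.
Row 4: 46 + 22 + 58 + 34 + ? = 245, so (4,1) = 85.
The remaining cell in column 2 is (3,2) = 245 − 208 = 37.
Column 3 must total 245; the given cells sum to 190, so (2,3) = 55.
From column 5, 245 − (43 + 25 + 34 + 76) gives (2,5) = 67.
Using row 2: 28 + 79 + 55 + 67 + ? → (2,4) = 245 − 229 = 16.
Row 3 needs 245; the known cells sum to 184, so (3,1) = 61.
Column 1 needs 245; the known cells sum to 193, so (5,1) = 52.
Using column 4: 82 + 16 + 49 + 58 + ? → (5,4) = 245 − 205 = 40.

40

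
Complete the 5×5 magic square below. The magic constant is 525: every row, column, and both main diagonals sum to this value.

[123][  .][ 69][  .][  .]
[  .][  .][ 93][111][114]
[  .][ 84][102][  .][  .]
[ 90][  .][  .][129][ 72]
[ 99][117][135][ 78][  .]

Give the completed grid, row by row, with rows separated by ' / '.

123 141 69 87 105 / 132 75 93 111 114 / 81 84 102 120 138 / 90 108 126 129 72 / 99 117 135 78 96

Using row 5: 99 + 117 + 135 + 78 + ? → (5,5) = 525 − 429 = 96.
From column 3, 525 − (69 + 93 + 102 + 135) gives (4,3) = 126.
Using main diagonal: 123 + 102 + 129 + 96 + ? → (2,2) = 525 − 450 = 75.
The remaining cell in row 2 is (2,1) = 525 − 393 = 132.
Row 4: 90 + 126 + 129 + 72 + ? = 525, so (4,2) = 108.
The remaining cell in column 1 is (3,1) = 525 − 444 = 81.
Column 2 needs 525; the known cells sum to 384, so (1,2) = 141.
Anti-diagonal: 111 + 102 + 108 + 99 + ? = 525, so (1,5) = 105.
Row 1 needs 525; the known cells sum to 438, so (1,4) = 87.
Column 4 needs 525; the known cells sum to 405, so (3,4) = 120.
Column 5 must total 525; the given cells sum to 387, so (3,5) = 138.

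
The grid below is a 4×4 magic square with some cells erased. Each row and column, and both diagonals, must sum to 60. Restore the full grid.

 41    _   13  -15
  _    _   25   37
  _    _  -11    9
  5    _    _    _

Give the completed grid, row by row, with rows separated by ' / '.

41 21 13 -15 / -3 1 25 37 / 17 45 -11 9 / 5 -7 33 29

Row 1 must total 60; the given cells sum to 39, so (1,2) = 21.
Column 3 needs 60; the known cells sum to 27, so (4,3) = 33.
From column 4, 60 − (-15 + 37 + 9) gives (4,4) = 29.
Using main diagonal: 41 + (-11) + 29 + ? → (2,2) = 60 − 59 = 1.
Anti-diagonal needs 60; the known cells sum to 15, so (3,2) = 45.
The remaining cell in row 2 is (2,1) = 60 − 63 = -3.
Row 3 needs 60; the known cells sum to 43, so (3,1) = 17.
Using row 4: 5 + 33 + 29 + ? → (4,2) = 60 − 67 = -7.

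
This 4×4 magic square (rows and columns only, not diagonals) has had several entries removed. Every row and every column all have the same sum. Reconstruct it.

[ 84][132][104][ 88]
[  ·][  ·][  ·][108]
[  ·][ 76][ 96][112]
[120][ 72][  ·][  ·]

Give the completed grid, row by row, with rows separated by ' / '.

Row 1 is already complete: 84 + 132 + 104 + 88 = 408, so that is the magic constant.
The remaining cell in row 3 is (3,1) = 408 − 284 = 124.
From column 1, 408 − (84 + 124 + 120) gives (2,1) = 80.
Column 2: 132 + 76 + 72 + ? = 408, so (2,2) = 128.
From column 4, 408 − (88 + 108 + 112) gives (4,4) = 100.
From row 2, 408 − (80 + 128 + 108) gives (2,3) = 92.
Row 4 needs 408; the known cells sum to 292, so (4,3) = 116.

84 132 104 88 / 80 128 92 108 / 124 76 96 112 / 120 72 116 100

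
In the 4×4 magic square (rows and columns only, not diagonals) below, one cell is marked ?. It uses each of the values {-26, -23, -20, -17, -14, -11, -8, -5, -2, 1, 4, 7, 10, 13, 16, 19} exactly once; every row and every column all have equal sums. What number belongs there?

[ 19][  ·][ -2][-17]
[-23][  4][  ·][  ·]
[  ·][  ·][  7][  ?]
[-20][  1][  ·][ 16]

The 16 entries sum to -56, so each line sums to -56/4 = -14.
Row 1 must total -14; the given cells sum to 0, so (1,2) = -14.
From row 4, -14 − (-20 + 1 + 16) gives (4,3) = -11.
Using column 1: 19 + (-23) + (-20) + ? → (3,1) = -14 − (-24) = 10.
Column 2 must total -14; the given cells sum to -9, so (3,2) = -5.
Column 3: -2 + 7 + (-11) + ? = -14, so (2,3) = -8.
The remaining cell in row 2 is (2,4) = -14 − (-27) = 13.
The remaining cell in row 3 is (3,4) = -14 − 12 = -26.

-26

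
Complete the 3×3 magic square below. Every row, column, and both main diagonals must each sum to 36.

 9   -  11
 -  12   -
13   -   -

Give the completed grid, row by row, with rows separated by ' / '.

The remaining cell in row 1 is (1,2) = 36 − 20 = 16.
The remaining cell in column 1 is (2,1) = 36 − 22 = 14.
Column 2 needs 36; the known cells sum to 28, so (3,2) = 8.
Using main diagonal: 9 + 12 + ? → (3,3) = 36 − 21 = 15.
Using row 2: 14 + 12 + ? → (2,3) = 36 − 26 = 10.

9 16 11 / 14 12 10 / 13 8 15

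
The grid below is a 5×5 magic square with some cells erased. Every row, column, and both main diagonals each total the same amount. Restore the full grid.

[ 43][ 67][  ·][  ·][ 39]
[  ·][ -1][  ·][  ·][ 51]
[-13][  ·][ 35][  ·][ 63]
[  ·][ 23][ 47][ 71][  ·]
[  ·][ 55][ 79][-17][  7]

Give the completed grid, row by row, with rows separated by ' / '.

43 67 -9 15 39 / 75 -1 3 27 51 / -13 11 35 59 63 / 19 23 47 71 -5 / 31 55 79 -17 7

Main diagonal is already complete: 43 + -1 + 35 + 71 + 7 = 155, so that is the magic constant.
From row 5, 155 − (55 + 79 + (-17) + 7) gives (5,1) = 31.
Using column 2: 67 + (-1) + 23 + 55 + ? → (3,2) = 155 − 144 = 11.
Column 5 needs 155; the known cells sum to 160, so (4,5) = -5.
Using anti-diagonal: 39 + 35 + 23 + 31 + ? → (2,4) = 155 − 128 = 27.
From row 3, 155 − (-13 + 11 + 35 + 63) gives (3,4) = 59.
Row 4: 23 + 47 + 71 + (-5) + ? = 155, so (4,1) = 19.
Column 1: 43 + (-13) + 19 + 31 + ? = 155, so (2,1) = 75.
From column 4, 155 − (27 + 59 + 71 + (-17)) gives (1,4) = 15.
The remaining cell in row 1 is (1,3) = 155 − 164 = -9.
Row 2 needs 155; the known cells sum to 152, so (2,3) = 3.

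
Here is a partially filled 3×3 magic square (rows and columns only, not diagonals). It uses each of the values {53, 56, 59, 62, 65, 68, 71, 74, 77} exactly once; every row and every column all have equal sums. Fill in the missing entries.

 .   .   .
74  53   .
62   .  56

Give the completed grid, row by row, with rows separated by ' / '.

The 9 entries sum to 585, so each line sums to 585/3 = 195.
From row 2, 195 − (74 + 53) gives (2,3) = 68.
Using row 3: 62 + 56 + ? → (3,2) = 195 − 118 = 77.
From column 1, 195 − (74 + 62) gives (1,1) = 59.
The remaining cell in column 2 is (1,2) = 195 − 130 = 65.
Column 3 must total 195; the given cells sum to 124, so (1,3) = 71.

59 65 71 / 74 53 68 / 62 77 56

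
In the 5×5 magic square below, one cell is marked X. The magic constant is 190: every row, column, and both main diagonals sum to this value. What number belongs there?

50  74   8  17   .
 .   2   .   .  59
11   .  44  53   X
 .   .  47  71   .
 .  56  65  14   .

From row 1, 190 − (50 + 74 + 8 + 17) gives (1,5) = 41.
Using column 3: 8 + 44 + 47 + 65 + ? → (2,3) = 190 − 164 = 26.
Using column 4: 17 + 53 + 71 + 14 + ? → (2,4) = 190 − 155 = 35.
Main diagonal: 50 + 2 + 44 + 71 + ? = 190, so (5,5) = 23.
The remaining cell in row 2 is (2,1) = 190 − 122 = 68.
The remaining cell in row 5 is (5,1) = 190 − 158 = 32.
The remaining cell in column 1 is (4,1) = 190 − 161 = 29.
Anti-diagonal must total 190; the given cells sum to 152, so (4,2) = 38.
The remaining cell in row 4 is (4,5) = 190 − 185 = 5.
Column 2 must total 190; the given cells sum to 170, so (3,2) = 20.
Column 5 needs 190; the known cells sum to 128, so (3,5) = 62.

62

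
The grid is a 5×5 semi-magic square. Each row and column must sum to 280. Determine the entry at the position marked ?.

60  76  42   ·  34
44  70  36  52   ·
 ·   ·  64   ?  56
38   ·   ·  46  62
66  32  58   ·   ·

40

From row 1, 280 − (60 + 76 + 42 + 34) gives (1,4) = 68.
Using row 2: 44 + 70 + 36 + 52 + ? → (2,5) = 280 − 202 = 78.
Column 1 needs 280; the known cells sum to 208, so (3,1) = 72.
Column 3 needs 280; the known cells sum to 200, so (4,3) = 80.
Using column 5: 34 + 78 + 56 + 62 + ? → (5,5) = 280 − 230 = 50.
Row 4: 38 + 80 + 46 + 62 + ? = 280, so (4,2) = 54.
Row 5 needs 280; the known cells sum to 206, so (5,4) = 74.
Column 2 must total 280; the given cells sum to 232, so (3,2) = 48.
Column 4 must total 280; the given cells sum to 240, so (3,4) = 40.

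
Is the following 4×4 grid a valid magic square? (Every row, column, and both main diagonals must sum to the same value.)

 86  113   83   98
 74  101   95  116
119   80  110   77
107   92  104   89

No — row 3 sums to 386 but row 4 sums to 392.

Row 1: 86 + 113 + 83 + 98 = 380.
Row 2: 74 + 101 + 95 + 116 = 386.
Row 3: 119 + 80 + 110 + 77 = 386.
Row 4: 107 + 92 + 104 + 89 = 392.
Column 1: 86 + 74 + 119 + 107 = 386.
Column 2: 113 + 101 + 80 + 92 = 386.
Column 3: 83 + 95 + 110 + 104 = 392.
Column 4: 98 + 116 + 77 + 89 = 380.
Main diagonal: 86 + 101 + 110 + 89 = 386.
Anti-diagonal: 98 + 95 + 80 + 107 = 380.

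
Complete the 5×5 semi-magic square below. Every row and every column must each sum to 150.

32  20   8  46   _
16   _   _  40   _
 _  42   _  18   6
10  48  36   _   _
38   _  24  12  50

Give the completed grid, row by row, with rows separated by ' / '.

Row 1: 32 + 20 + 8 + 46 + ? = 150, so (1,5) = 44.
Row 5: 38 + 24 + 12 + 50 + ? = 150, so (5,2) = 26.
Column 1 must total 150; the given cells sum to 96, so (3,1) = 54.
Using column 2: 20 + 42 + 48 + 26 + ? → (2,2) = 150 − 136 = 14.
Column 4: 46 + 40 + 18 + 12 + ? = 150, so (4,4) = 34.
From row 3, 150 − (54 + 42 + 18 + 6) gives (3,3) = 30.
From row 4, 150 − (10 + 48 + 36 + 34) gives (4,5) = 22.
Column 3: 8 + 30 + 36 + 24 + ? = 150, so (2,3) = 52.
Column 5: 44 + 6 + 22 + 50 + ? = 150, so (2,5) = 28.

32 20 8 46 44 / 16 14 52 40 28 / 54 42 30 18 6 / 10 48 36 34 22 / 38 26 24 12 50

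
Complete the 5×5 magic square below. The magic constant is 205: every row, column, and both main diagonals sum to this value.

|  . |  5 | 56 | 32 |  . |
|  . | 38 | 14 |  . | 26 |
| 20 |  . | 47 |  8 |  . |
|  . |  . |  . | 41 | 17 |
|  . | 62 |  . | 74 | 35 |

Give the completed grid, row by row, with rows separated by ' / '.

44 5 56 32 68 / 77 38 14 50 26 / 20 71 47 8 59 / 53 29 65 41 17 / 11 62 23 74 35

Column 4 must total 205; the given cells sum to 155, so (2,4) = 50.
Main diagonal: 38 + 47 + 41 + 35 + ? = 205, so (1,1) = 44.
Row 1: 44 + 5 + 56 + 32 + ? = 205, so (1,5) = 68.
Row 2 must total 205; the given cells sum to 128, so (2,1) = 77.
The remaining cell in column 5 is (3,5) = 205 − 146 = 59.
Using row 3: 20 + 47 + 8 + 59 + ? → (3,2) = 205 − 134 = 71.
From column 2, 205 − (5 + 38 + 71 + 62) gives (4,2) = 29.
Using anti-diagonal: 68 + 50 + 47 + 29 + ? → (5,1) = 205 − 194 = 11.
From row 5, 205 − (11 + 62 + 74 + 35) gives (5,3) = 23.
Column 1 needs 205; the known cells sum to 152, so (4,1) = 53.
Column 3 must total 205; the given cells sum to 140, so (4,3) = 65.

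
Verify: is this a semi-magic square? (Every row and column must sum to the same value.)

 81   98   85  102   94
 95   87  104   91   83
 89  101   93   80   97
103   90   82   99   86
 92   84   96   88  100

Yes

Row 1: 81 + 98 + 85 + 102 + 94 = 460.
Row 2: 95 + 87 + 104 + 91 + 83 = 460.
Row 3: 89 + 101 + 93 + 80 + 97 = 460.
Row 4: 103 + 90 + 82 + 99 + 86 = 460.
Row 5: 92 + 84 + 96 + 88 + 100 = 460.
Column 1: 81 + 95 + 89 + 103 + 92 = 460.
Column 2: 98 + 87 + 101 + 90 + 84 = 460.
Column 3: 85 + 104 + 93 + 82 + 96 = 460.
Column 4: 102 + 91 + 80 + 99 + 88 = 460.
Column 5: 94 + 83 + 97 + 86 + 100 = 460.
All lines sum to 460.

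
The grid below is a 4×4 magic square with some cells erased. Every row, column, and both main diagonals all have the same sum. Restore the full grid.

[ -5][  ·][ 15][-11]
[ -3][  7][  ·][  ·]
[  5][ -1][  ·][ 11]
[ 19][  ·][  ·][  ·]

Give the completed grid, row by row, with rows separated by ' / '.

Column 1 is already complete: -5 + -3 + 5 + 19 = 16, so that is the magic constant.
Row 1 needs 16; the known cells sum to -1, so (1,2) = 17.
Row 3 must total 16; the given cells sum to 15, so (3,3) = 1.
Column 2 must total 16; the given cells sum to 23, so (4,2) = -7.
Main diagonal: -5 + 7 + 1 + ? = 16, so (4,4) = 13.
From anti-diagonal, 16 − (-11 + (-1) + 19) gives (2,3) = 9.
Using row 2: -3 + 7 + 9 + ? → (2,4) = 16 − 13 = 3.
Row 4: 19 + (-7) + 13 + ? = 16, so (4,3) = -9.

-5 17 15 -11 / -3 7 9 3 / 5 -1 1 11 / 19 -7 -9 13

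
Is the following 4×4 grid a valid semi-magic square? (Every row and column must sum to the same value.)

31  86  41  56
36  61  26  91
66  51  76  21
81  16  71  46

Row 1: 31 + 86 + 41 + 56 = 214.
Row 2: 36 + 61 + 26 + 91 = 214.
Row 3: 66 + 51 + 76 + 21 = 214.
Row 4: 81 + 16 + 71 + 46 = 214.
Column 1: 31 + 36 + 66 + 81 = 214.
Column 2: 86 + 61 + 51 + 16 = 214.
Column 3: 41 + 26 + 76 + 71 = 214.
Column 4: 56 + 91 + 21 + 46 = 214.
All lines sum to 214.

Yes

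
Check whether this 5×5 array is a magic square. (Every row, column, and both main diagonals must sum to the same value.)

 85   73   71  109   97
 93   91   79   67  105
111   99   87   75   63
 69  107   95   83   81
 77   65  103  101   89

Yes

Row 1: 85 + 73 + 71 + 109 + 97 = 435.
Row 2: 93 + 91 + 79 + 67 + 105 = 435.
Row 3: 111 + 99 + 87 + 75 + 63 = 435.
Row 4: 69 + 107 + 95 + 83 + 81 = 435.
Row 5: 77 + 65 + 103 + 101 + 89 = 435.
Column 1: 85 + 93 + 111 + 69 + 77 = 435.
Column 2: 73 + 91 + 99 + 107 + 65 = 435.
Column 3: 71 + 79 + 87 + 95 + 103 = 435.
Column 4: 109 + 67 + 75 + 83 + 101 = 435.
Column 5: 97 + 105 + 63 + 81 + 89 = 435.
Main diagonal: 85 + 91 + 87 + 83 + 89 = 435.
Anti-diagonal: 97 + 67 + 87 + 107 + 77 = 435.
All lines sum to 435.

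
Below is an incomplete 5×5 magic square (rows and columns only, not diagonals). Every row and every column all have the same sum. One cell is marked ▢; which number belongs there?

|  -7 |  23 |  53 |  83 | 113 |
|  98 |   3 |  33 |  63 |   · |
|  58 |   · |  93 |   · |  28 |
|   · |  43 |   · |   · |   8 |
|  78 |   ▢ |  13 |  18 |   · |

Row 1 is complete and sums to 265; that is the magic constant.
Row 2 must total 265; the given cells sum to 197, so (2,5) = 68.
Column 1 must total 265; the given cells sum to 227, so (4,1) = 38.
Using column 3: 53 + 33 + 93 + 13 + ? → (4,3) = 265 − 192 = 73.
Column 5: 113 + 68 + 28 + 8 + ? = 265, so (5,5) = 48.
Using row 4: 38 + 43 + 73 + 8 + ? → (4,4) = 265 − 162 = 103.
Row 5: 78 + 13 + 18 + 48 + ? = 265, so (5,2) = 108.

108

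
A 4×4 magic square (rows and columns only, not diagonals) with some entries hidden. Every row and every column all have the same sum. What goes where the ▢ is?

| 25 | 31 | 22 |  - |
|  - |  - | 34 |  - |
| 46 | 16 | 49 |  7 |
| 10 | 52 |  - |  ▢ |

Row 3 is complete and sums to 118; that is the magic constant.
Row 1 needs 118; the known cells sum to 78, so (1,4) = 40.
Column 1 needs 118; the known cells sum to 81, so (2,1) = 37.
Column 2 must total 118; the given cells sum to 99, so (2,2) = 19.
The remaining cell in column 3 is (4,3) = 118 − 105 = 13.
Row 2 needs 118; the known cells sum to 90, so (2,4) = 28.
The remaining cell in row 4 is (4,4) = 118 − 75 = 43.

43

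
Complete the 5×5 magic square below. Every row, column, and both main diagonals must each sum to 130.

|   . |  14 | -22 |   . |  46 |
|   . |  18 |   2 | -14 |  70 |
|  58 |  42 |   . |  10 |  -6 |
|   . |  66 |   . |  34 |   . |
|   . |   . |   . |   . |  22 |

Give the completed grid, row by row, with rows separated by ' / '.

Row 2 must total 130; the given cells sum to 76, so (2,1) = 54.
Row 3 needs 130; the known cells sum to 104, so (3,3) = 26.
Using column 2: 14 + 18 + 42 + 66 + ? → (5,2) = 130 − 140 = -10.
Using column 5: 46 + 70 + (-6) + 22 + ? → (4,5) = 130 − 132 = -2.
Main diagonal: 18 + 26 + 34 + 22 + ? = 130, so (1,1) = 30.
Anti-diagonal needs 130; the known cells sum to 124, so (5,1) = 6.
From row 1, 130 − (30 + 14 + (-22) + 46) gives (1,4) = 62.
The remaining cell in column 1 is (4,1) = 130 − 148 = -18.
Using column 4: 62 + (-14) + 10 + 34 + ? → (5,4) = 130 − 92 = 38.
The remaining cell in row 4 is (4,3) = 130 − 80 = 50.
The remaining cell in row 5 is (5,3) = 130 − 56 = 74.

30 14 -22 62 46 / 54 18 2 -14 70 / 58 42 26 10 -6 / -18 66 50 34 -2 / 6 -10 74 38 22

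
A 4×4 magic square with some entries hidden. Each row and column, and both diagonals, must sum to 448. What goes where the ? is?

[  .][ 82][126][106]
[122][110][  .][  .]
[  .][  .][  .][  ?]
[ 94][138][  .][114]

142

Row 1: 82 + 126 + 106 + ? = 448, so (1,1) = 134.
The remaining cell in row 4 is (4,3) = 448 − 346 = 102.
From column 1, 448 − (134 + 122 + 94) gives (3,1) = 98.
From column 2, 448 − (82 + 110 + 138) gives (3,2) = 118.
Main diagonal: 134 + 110 + 114 + ? = 448, so (3,3) = 90.
From anti-diagonal, 448 − (106 + 118 + 94) gives (2,3) = 130.
Using row 2: 122 + 110 + 130 + ? → (2,4) = 448 − 362 = 86.
From row 3, 448 − (98 + 118 + 90) gives (3,4) = 142.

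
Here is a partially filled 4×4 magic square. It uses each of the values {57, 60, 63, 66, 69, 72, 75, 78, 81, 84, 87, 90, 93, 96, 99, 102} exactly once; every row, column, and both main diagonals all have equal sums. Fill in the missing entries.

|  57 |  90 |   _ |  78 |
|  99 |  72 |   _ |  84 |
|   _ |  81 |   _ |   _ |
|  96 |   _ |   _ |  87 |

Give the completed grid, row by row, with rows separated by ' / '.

57 90 93 78 / 99 72 63 84 / 66 81 102 69 / 96 75 60 87

The 16 entries sum to 1272, so each line sums to 1272/4 = 318.
Row 1: 57 + 90 + 78 + ? = 318, so (1,3) = 93.
The remaining cell in row 2 is (2,3) = 318 − 255 = 63.
Column 1 needs 318; the known cells sum to 252, so (3,1) = 66.
Column 2: 90 + 72 + 81 + ? = 318, so (4,2) = 75.
Column 4: 78 + 84 + 87 + ? = 318, so (3,4) = 69.
Main diagonal: 57 + 72 + 87 + ? = 318, so (3,3) = 102.
The remaining cell in row 4 is (4,3) = 318 − 258 = 60.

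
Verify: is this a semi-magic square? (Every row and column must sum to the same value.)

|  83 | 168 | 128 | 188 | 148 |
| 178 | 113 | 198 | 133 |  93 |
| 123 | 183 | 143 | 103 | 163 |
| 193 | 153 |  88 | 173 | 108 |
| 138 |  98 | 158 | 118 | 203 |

Yes

Row 1: 83 + 168 + 128 + 188 + 148 = 715.
Row 2: 178 + 113 + 198 + 133 + 93 = 715.
Row 3: 123 + 183 + 143 + 103 + 163 = 715.
Row 4: 193 + 153 + 88 + 173 + 108 = 715.
Row 5: 138 + 98 + 158 + 118 + 203 = 715.
Column 1: 83 + 178 + 123 + 193 + 138 = 715.
Column 2: 168 + 113 + 183 + 153 + 98 = 715.
Column 3: 128 + 198 + 143 + 88 + 158 = 715.
Column 4: 188 + 133 + 103 + 173 + 118 = 715.
Column 5: 148 + 93 + 163 + 108 + 203 = 715.
All lines sum to 715.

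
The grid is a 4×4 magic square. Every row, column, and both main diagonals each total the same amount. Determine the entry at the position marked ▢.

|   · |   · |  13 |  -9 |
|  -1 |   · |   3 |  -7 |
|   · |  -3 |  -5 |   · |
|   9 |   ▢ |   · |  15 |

Anti-diagonal is complete and sums to 0; that is the magic constant.
Row 2 needs 0; the known cells sum to -5, so (2,2) = 5.
Using column 3: 13 + 3 + (-5) + ? → (4,3) = 0 − 11 = -11.
Column 4 needs 0; the known cells sum to -1, so (3,4) = 1.
From main diagonal, 0 − (5 + (-5) + 15) gives (1,1) = -15.
Row 1 needs 0; the known cells sum to -11, so (1,2) = 11.
Row 3: -3 + (-5) + 1 + ? = 0, so (3,1) = 7.
Using row 4: 9 + (-11) + 15 + ? → (4,2) = 0 − 13 = -13.

-13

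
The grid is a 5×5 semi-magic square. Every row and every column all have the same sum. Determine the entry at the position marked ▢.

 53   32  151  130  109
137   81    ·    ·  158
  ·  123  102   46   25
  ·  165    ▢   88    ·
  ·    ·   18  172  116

144

Row 1 is complete and sums to 475; that is the magic constant.
From row 3, 475 − (123 + 102 + 46 + 25) gives (3,1) = 179.
Using column 2: 32 + 81 + 123 + 165 + ? → (5,2) = 475 − 401 = 74.
Column 4 must total 475; the given cells sum to 436, so (2,4) = 39.
Using column 5: 109 + 158 + 25 + 116 + ? → (4,5) = 475 − 408 = 67.
From row 2, 475 − (137 + 81 + 39 + 158) gives (2,3) = 60.
Using row 5: 74 + 18 + 172 + 116 + ? → (5,1) = 475 − 380 = 95.
Column 1: 53 + 137 + 179 + 95 + ? = 475, so (4,1) = 11.
From column 3, 475 − (151 + 60 + 102 + 18) gives (4,3) = 144.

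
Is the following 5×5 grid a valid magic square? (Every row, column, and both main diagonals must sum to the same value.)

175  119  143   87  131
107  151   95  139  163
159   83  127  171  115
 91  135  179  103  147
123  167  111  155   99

Yes

Row 1: 175 + 119 + 143 + 87 + 131 = 655.
Row 2: 107 + 151 + 95 + 139 + 163 = 655.
Row 3: 159 + 83 + 127 + 171 + 115 = 655.
Row 4: 91 + 135 + 179 + 103 + 147 = 655.
Row 5: 123 + 167 + 111 + 155 + 99 = 655.
Column 1: 175 + 107 + 159 + 91 + 123 = 655.
Column 2: 119 + 151 + 83 + 135 + 167 = 655.
Column 3: 143 + 95 + 127 + 179 + 111 = 655.
Column 4: 87 + 139 + 171 + 103 + 155 = 655.
Column 5: 131 + 163 + 115 + 147 + 99 = 655.
Main diagonal: 175 + 151 + 127 + 103 + 99 = 655.
Anti-diagonal: 131 + 139 + 127 + 135 + 123 = 655.
All lines sum to 655.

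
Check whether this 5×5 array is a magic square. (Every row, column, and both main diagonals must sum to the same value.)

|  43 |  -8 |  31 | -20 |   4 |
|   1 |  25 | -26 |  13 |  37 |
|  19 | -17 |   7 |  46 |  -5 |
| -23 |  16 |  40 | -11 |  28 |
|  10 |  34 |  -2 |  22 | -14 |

Row 1: 43 + (-8) + 31 + (-20) + 4 = 50.
Row 2: 1 + 25 + (-26) + 13 + 37 = 50.
Row 3: 19 + (-17) + 7 + 46 + (-5) = 50.
Row 4: -23 + 16 + 40 + (-11) + 28 = 50.
Row 5: 10 + 34 + (-2) + 22 + (-14) = 50.
Column 1: 43 + 1 + 19 + (-23) + 10 = 50.
Column 2: -8 + 25 + (-17) + 16 + 34 = 50.
Column 3: 31 + (-26) + 7 + 40 + (-2) = 50.
Column 4: -20 + 13 + 46 + (-11) + 22 = 50.
Column 5: 4 + 37 + (-5) + 28 + (-14) = 50.
Main diagonal: 43 + 25 + 7 + (-11) + (-14) = 50.
Anti-diagonal: 4 + 13 + 7 + 16 + 10 = 50.
All lines sum to 50.

Yes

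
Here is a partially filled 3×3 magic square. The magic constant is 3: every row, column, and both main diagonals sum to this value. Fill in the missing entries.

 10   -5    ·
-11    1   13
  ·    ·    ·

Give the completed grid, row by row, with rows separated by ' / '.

10 -5 -2 / -11 1 13 / 4 7 -8

Row 1: 10 + (-5) + ? = 3, so (1,3) = -2.
Column 1: 10 + (-11) + ? = 3, so (3,1) = 4.
The remaining cell in column 2 is (3,2) = 3 − (-4) = 7.
Column 3: -2 + 13 + ? = 3, so (3,3) = -8.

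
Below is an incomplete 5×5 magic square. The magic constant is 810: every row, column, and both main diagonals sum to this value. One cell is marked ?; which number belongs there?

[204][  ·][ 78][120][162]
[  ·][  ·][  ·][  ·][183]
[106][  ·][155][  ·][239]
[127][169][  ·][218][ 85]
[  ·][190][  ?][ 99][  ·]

232

From row 1, 810 − (204 + 78 + 120 + 162) gives (1,2) = 246.
The remaining cell in row 4 is (4,3) = 810 − 599 = 211.
Column 5: 162 + 183 + 239 + 85 + ? = 810, so (5,5) = 141.
From main diagonal, 810 − (204 + 155 + 218 + 141) gives (2,2) = 92.
Column 2 needs 810; the known cells sum to 697, so (3,2) = 113.
From row 3, 810 − (106 + 113 + 155 + 239) gives (3,4) = 197.
Column 4 needs 810; the known cells sum to 634, so (2,4) = 176.
Anti-diagonal needs 810; the known cells sum to 662, so (5,1) = 148.
Row 5 needs 810; the known cells sum to 578, so (5,3) = 232.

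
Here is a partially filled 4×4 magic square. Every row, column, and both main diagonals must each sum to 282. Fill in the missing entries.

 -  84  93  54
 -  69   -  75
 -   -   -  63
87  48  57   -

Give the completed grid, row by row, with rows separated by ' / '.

51 84 93 54 / 78 69 60 75 / 66 81 72 63 / 87 48 57 90

From row 1, 282 − (84 + 93 + 54) gives (1,1) = 51.
Row 4: 87 + 48 + 57 + ? = 282, so (4,4) = 90.
Column 2: 84 + 69 + 48 + ? = 282, so (3,2) = 81.
The remaining cell in main diagonal is (3,3) = 282 − 210 = 72.
The remaining cell in anti-diagonal is (2,3) = 282 − 222 = 60.
Row 2: 69 + 60 + 75 + ? = 282, so (2,1) = 78.
Using row 3: 81 + 72 + 63 + ? → (3,1) = 282 − 216 = 66.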